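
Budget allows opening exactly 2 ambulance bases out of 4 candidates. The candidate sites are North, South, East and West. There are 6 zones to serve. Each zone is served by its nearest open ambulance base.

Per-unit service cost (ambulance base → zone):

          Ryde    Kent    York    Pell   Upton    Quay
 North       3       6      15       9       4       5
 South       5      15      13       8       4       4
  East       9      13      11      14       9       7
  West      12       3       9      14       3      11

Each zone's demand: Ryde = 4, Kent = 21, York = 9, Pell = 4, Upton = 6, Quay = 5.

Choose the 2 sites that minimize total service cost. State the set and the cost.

With exactly 2 open, each zone uses its cheapest among the chosen.
{South, West}: Ryde→South 5·4=20, Kent→West 3·21=63, York→West 9·9=81, Pell→South 8·4=32, Upton→West 3·6=18, Quay→South 4·5=20. Service cost 234.
{North, West}: service cost 235
{East, West}: service cost 289
Among all 6 size-2 choices, {South, West} is lowest.

Choose South and West; total service cost 234.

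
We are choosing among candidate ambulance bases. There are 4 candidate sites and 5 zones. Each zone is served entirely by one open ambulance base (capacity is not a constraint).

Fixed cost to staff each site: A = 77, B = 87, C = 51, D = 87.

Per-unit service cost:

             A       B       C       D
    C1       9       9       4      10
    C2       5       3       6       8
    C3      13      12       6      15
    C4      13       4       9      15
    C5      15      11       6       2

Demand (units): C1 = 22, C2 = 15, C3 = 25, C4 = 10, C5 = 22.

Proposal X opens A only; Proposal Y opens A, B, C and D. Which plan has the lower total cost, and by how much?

Proposal Y is cheaper by 466.

Proposal X: {A}: C1→A 9·22=198, C2→A 5·15=75, C3→A 13·25=325, C4→A 13·10=130, C5→A 15·22=330. Service 1058; fixed 77; total 1135.
Proposal Y: {A, B, C, D}: C1→C 4·22=88, C2→B 3·15=45, C3→C 6·25=150, C4→B 4·10=40, C5→D 2·22=44. Service 367; fixed 302; total 669.
Difference: |1135 − 669| = 466.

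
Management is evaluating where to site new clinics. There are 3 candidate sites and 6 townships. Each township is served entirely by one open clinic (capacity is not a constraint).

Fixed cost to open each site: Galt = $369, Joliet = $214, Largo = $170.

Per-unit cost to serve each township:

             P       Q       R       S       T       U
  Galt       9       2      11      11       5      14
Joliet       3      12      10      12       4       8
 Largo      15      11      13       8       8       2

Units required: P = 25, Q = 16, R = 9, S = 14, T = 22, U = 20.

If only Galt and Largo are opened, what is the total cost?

Each township is assigned to its cheapest site among the open ones.
{Galt, Largo}: P→Galt 9·25=225, Q→Galt 2·16=32, R→Galt 11·9=99, S→Largo 8·14=112, T→Galt 5·22=110, U→Largo 2·20=40. Service 618; fixed 539; total 1157.

Total cost: 1157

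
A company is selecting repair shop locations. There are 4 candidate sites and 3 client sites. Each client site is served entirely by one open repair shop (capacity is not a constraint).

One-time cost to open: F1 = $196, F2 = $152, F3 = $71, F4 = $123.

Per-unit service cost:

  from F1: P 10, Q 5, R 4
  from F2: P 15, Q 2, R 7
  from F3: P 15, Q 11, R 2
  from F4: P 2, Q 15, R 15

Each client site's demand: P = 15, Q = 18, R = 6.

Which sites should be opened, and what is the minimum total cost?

For any fixed open set, each client site goes to its cheapest open site; total = fixed + service.
{F2, F4}: P→F4 2·15=30, Q→F2 2·18=36, R→F2 7·6=42. Service 108; fixed 275; total 383.
{F2, F3, F4}: service 78 + fixed 346 = 424
{F3, F4}: P→F4 2·15=30, Q→F3 11·18=198, R→F3 2·6=12. Service 240; fixed 194; total 434.
{F1, F2, F3, F4}: service 78 + fixed 542 = 620
No other subset beats 383.

Open F2 and F4; minimum total cost 383.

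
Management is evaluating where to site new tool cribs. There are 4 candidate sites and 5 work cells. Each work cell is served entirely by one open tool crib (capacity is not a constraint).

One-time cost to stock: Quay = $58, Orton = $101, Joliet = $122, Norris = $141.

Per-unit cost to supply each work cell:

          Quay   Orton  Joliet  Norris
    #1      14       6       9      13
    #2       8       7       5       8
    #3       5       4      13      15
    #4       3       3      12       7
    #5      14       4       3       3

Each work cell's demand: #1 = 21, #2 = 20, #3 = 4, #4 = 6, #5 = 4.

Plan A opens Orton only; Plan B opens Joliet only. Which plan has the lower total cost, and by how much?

Plan A is cheaper by 130.

Plan A: {Orton}: #1→Orton 6·21=126, #2→Orton 7·20=140, #3→Orton 4·4=16, #4→Orton 3·6=18, #5→Orton 4·4=16. Service 316; fixed 101; total 417.
Plan B: {Joliet}: #1→Joliet 9·21=189, #2→Joliet 5·20=100, #3→Joliet 13·4=52, #4→Joliet 12·6=72, #5→Joliet 3·4=12. Service 425; fixed 122; total 547.
Difference: |417 − 547| = 130.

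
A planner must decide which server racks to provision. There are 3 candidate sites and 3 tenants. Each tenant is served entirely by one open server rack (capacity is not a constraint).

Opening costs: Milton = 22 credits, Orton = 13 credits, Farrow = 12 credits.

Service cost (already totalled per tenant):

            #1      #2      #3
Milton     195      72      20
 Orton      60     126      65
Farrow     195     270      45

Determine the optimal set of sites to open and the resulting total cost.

Open Milton and Orton; minimum total cost 187.

For any fixed open set, each tenant goes to its cheapest open site; total = fixed + service.
{Milton, Orton}: #1→Orton 60, #2→Milton 72, #3→Milton 20. Service 152; fixed 35; total 187.
{Milton, Orton, Farrow}: service 152 + fixed 47 = 199
{Orton, Farrow}: service 231 + fixed 25 = 256
{Farrow}: service 510 + fixed 12 = 522
(All 7 nonempty subsets were checked; Milton and Orton is lowest.)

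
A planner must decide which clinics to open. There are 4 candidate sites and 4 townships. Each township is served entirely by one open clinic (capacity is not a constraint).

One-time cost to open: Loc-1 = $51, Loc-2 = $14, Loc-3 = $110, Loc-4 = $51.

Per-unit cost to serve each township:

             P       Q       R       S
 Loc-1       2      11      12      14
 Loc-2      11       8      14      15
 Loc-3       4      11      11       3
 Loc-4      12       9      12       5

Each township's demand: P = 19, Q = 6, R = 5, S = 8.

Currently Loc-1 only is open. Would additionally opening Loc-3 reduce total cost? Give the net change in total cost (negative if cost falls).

No — net change +17 (cost rises by 17).

Current service cost with {Loc-1}: 276.
Adding Loc-3: each township re-picks its cheapest; new service cost 183, saving 93.
Extra fixed cost: 110. Net change = 110 − 93 = 17.
(Totals: 327 → 344.)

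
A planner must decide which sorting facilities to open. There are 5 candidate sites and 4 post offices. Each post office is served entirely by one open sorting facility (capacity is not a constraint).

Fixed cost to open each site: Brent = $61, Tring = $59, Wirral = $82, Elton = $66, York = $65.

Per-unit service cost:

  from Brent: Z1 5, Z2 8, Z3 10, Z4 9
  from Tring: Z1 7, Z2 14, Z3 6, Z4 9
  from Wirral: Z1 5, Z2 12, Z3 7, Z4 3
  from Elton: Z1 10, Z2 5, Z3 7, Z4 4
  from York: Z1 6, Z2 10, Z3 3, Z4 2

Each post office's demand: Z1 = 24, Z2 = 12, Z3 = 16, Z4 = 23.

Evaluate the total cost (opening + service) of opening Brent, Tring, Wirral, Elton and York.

Each post office is assigned to its cheapest site among the open ones.
{Brent, Tring, Wirral, Elton, York}: Z1→Brent 5·24=120, Z2→Elton 5·12=60, Z3→York 3·16=48, Z4→York 2·23=46. Service 274; fixed 333; total 607.

Total cost: 607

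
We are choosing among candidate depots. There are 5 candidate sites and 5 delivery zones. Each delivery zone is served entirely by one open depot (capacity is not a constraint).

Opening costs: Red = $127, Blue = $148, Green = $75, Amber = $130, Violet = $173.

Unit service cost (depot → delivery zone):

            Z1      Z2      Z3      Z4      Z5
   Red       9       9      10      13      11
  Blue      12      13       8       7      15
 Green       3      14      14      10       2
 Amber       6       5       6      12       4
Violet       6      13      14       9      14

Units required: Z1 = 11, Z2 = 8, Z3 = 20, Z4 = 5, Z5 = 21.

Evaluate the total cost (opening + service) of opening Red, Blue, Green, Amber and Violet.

Each delivery zone is assigned to its cheapest site among the open ones.
{Red, Blue, Green, Amber, Violet}: Z1→Green 3·11=33, Z2→Amber 5·8=40, Z3→Amber 6·20=120, Z4→Blue 7·5=35, Z5→Green 2·21=42. Service 270; fixed 653; total 923.

Total cost: 923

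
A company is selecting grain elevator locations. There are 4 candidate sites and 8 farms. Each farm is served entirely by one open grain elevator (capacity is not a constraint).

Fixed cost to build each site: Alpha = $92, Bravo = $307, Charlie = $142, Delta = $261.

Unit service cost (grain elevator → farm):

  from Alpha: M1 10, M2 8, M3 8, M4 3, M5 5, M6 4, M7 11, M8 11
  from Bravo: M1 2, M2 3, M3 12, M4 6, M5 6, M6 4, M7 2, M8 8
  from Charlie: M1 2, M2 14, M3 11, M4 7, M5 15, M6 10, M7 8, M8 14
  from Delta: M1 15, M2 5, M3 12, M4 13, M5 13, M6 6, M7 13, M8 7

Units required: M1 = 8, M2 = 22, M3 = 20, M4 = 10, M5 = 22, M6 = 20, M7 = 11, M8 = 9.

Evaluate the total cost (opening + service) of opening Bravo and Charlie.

Each farm is assigned to its cheapest site among the open ones.
{Bravo, Charlie}: M1→Bravo 2·8=16, M2→Bravo 3·22=66, M3→Charlie 11·20=220, M4→Bravo 6·10=60, M5→Bravo 6·22=132, M6→Bravo 4·20=80, M7→Bravo 2·11=22, M8→Bravo 8·9=72. Service 668; fixed 449; total 1117.

Total cost: 1117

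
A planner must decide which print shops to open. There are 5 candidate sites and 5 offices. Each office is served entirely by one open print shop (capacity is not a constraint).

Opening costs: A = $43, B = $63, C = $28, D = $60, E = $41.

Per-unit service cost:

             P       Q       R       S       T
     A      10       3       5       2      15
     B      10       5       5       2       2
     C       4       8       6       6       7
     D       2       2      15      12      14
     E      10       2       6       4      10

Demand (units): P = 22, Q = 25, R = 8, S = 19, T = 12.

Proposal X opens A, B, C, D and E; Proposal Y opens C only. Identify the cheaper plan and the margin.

Proposal X: {A, B, C, D, E}: P→D 2·22=44, Q→D 2·25=50, R→A 5·8=40, S→A 2·19=38, T→B 2·12=24. Service 196; fixed 235; total 431.
Proposal Y: {C}: P→C 4·22=88, Q→C 8·25=200, R→C 6·8=48, S→C 6·19=114, T→C 7·12=84. Service 534; fixed 28; total 562.
Difference: |431 − 562| = 131.

Proposal X is cheaper by 131.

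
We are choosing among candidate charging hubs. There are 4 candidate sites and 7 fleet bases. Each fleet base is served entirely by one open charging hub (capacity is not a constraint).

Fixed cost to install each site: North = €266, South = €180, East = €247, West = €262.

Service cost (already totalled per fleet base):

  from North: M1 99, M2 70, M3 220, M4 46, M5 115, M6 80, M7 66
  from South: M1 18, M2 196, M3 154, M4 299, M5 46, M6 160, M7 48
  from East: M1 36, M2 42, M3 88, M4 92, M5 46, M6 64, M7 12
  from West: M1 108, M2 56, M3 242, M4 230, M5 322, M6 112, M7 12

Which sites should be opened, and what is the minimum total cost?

For any fixed open set, each fleet base goes to its cheapest open site; total = fixed + service.
{East}: M1→East 36, M2→East 42, M3→East 88, M4→East 92, M5→East 46, M6→East 64, M7→East 12. Service 380; fixed 247; total 627.
{South, East}: service 362 + fixed 427 = 789
{North, East}: M1→East 36, M2→East 42, M3→East 88, M4→North 46, M5→East 46, M6→East 64, M7→East 12. Service 334; fixed 513; total 847.
{North, South, East, West}: M1→South 18, M2→East 42, M3→East 88, M4→North 46, M5→South 46, M6→East 64, M7→East 12. Service 316; fixed 955; total 1271.
(All 15 nonempty subsets were checked; East only is lowest.)

Open East only; minimum total cost 627.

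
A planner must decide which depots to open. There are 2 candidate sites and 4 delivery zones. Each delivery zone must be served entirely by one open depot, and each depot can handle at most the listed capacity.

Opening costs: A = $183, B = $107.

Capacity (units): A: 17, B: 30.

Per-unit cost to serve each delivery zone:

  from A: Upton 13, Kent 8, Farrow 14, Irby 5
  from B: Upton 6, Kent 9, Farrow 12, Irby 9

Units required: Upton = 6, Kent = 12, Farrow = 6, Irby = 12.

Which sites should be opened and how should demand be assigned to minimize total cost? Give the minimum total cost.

Minimum total cost: 566

Open {A, B}: Upton→B 6·6=36, Kent→B 9·12=108, Farrow→B 12·6=72, Irby→A 5·12=60.
Loads: A carries 12/17, B carries 24/30. Service 276; fixed 290; total 566.
Next best feasible plan costs 602.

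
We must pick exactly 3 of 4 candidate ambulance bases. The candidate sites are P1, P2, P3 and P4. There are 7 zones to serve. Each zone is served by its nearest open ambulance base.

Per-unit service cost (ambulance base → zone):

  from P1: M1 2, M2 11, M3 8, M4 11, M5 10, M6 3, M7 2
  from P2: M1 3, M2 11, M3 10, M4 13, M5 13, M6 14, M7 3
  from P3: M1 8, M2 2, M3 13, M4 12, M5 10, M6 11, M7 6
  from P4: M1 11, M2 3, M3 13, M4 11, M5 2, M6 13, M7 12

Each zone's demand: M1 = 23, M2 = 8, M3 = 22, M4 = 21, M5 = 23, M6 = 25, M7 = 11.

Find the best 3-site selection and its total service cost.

Choose P1, P3 and P4; total service cost 612.

With exactly 3 open, each zone uses its cheapest among the chosen.
{P1, P3, P4}: M1→P1 2·23=46, M2→P3 2·8=16, M3→P1 8·22=176, M4→P1 11·21=231, M5→P4 2·23=46, M6→P1 3·25=75, M7→P1 2·11=22. Service cost 612.
{P1, P2, P4}: service cost 620
{P1, P2, P3}: service cost 796
Among all 4 size-3 choices, {P1, P3, P4} is lowest.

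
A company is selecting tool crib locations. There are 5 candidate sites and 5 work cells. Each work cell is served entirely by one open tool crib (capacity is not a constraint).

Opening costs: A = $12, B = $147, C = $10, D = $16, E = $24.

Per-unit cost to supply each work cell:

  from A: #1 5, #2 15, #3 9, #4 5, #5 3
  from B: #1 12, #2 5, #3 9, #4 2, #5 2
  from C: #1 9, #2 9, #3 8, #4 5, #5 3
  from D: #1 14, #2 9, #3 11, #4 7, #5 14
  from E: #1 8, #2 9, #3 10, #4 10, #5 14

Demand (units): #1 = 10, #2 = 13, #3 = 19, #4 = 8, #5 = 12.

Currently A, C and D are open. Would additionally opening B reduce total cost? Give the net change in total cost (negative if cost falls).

Current service cost with {A, C, D}: 395.
Adding B: each work cell re-picks its cheapest; new service cost 307, saving 88.
Extra fixed cost: 147. Net change = 147 − 88 = 59.
(Totals: 433 → 492.)

No — net change +59 (cost rises by 59).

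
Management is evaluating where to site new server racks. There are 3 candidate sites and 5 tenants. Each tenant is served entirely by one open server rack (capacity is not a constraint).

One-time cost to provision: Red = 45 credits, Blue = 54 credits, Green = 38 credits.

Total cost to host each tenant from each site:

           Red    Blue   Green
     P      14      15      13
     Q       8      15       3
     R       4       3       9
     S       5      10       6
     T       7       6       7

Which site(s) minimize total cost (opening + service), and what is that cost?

For any fixed open set, each tenant goes to its cheapest open site; total = fixed + service.
{Green}: P→Green 13, Q→Green 3, R→Green 9, S→Green 6, T→Green 7. Service 38; fixed 38; total 76.
{Red}: P→Red 14, Q→Red 8, R→Red 4, S→Red 5, T→Red 7. Service 38; fixed 45; total 83.
{Blue}: service 49 + fixed 54 = 103
{Red, Blue, Green}: service 30 + fixed 137 = 167
No other subset beats 76.

Open Green only; minimum total cost 76.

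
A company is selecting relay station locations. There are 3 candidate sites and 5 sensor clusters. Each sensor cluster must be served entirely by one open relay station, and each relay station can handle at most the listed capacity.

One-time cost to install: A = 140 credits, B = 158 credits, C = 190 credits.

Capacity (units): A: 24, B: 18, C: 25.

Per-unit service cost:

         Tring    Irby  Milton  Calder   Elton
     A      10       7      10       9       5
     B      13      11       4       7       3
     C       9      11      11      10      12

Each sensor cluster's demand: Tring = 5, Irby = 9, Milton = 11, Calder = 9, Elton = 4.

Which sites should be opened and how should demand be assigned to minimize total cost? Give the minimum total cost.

Open {A, B}: Tring→A 10·5=50, Irby→A 7·9=63, Milton→B 4·11=44, Calder→A 9·9=81, Elton→B 3·4=12.
Loads: A carries 23/24, B carries 15/18. Service 250; fixed 298; total 548.
Next best feasible plan costs 571.

Minimum total cost: 548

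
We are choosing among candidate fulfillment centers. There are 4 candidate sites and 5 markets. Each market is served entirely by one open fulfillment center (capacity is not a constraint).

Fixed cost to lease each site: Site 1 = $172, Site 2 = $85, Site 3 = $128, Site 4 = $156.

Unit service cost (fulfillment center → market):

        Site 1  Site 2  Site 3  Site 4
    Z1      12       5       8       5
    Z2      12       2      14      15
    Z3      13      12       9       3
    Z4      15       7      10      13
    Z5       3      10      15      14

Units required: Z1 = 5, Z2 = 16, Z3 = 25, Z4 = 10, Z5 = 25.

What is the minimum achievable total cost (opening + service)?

Minimum total cost: 690

For any fixed open set, each market goes to its cheapest open site; total = fixed + service.
{Site 1, Site 2, Site 4}: Z1→Site 2 5·5=25, Z2→Site 2 2·16=32, Z3→Site 4 3·25=75, Z4→Site 2 7·10=70, Z5→Site 1 3·25=75. Service 277; fixed 413; total 690.
{Site 2, Site 4}: service 452 + fixed 241 = 693
{Site 1, Site 2}: service 502 + fixed 257 = 759
{Site 1, Site 2, Site 3, Site 4}: service 277 + fixed 541 = 818
No other subset beats 690.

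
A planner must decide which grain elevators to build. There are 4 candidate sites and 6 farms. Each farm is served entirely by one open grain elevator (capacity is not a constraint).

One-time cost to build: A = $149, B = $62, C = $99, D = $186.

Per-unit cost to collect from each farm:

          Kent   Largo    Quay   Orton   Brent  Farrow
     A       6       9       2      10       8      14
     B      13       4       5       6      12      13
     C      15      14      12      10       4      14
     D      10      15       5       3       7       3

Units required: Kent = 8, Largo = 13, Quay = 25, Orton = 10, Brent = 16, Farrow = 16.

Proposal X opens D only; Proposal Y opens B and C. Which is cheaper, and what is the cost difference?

Proposal Y is cheaper by 2.

Proposal X: {D}: Kent→D 10·8=80, Largo→D 15·13=195, Quay→D 5·25=125, Orton→D 3·10=30, Brent→D 7·16=112, Farrow→D 3·16=48. Service 590; fixed 186; total 776.
Proposal Y: {B, C}: Kent→B 13·8=104, Largo→B 4·13=52, Quay→B 5·25=125, Orton→B 6·10=60, Brent→C 4·16=64, Farrow→B 13·16=208. Service 613; fixed 161; total 774.
Difference: |776 − 774| = 2.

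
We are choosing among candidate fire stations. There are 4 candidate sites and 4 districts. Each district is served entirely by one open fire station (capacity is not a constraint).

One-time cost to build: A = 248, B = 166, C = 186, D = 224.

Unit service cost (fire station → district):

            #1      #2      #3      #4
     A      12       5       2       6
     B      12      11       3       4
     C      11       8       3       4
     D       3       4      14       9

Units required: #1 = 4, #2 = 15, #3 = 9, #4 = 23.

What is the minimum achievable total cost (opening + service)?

Minimum total cost: 469

For any fixed open set, each district goes to its cheapest open site; total = fixed + service.
{C}: #1→C 11·4=44, #2→C 8·15=120, #3→C 3·9=27, #4→C 4·23=92. Service 283; fixed 186; total 469.
{B}: service 332 + fixed 166 = 498
{A}: #1→A 12·4=48, #2→A 5·15=75, #3→A 2·9=18, #4→A 6·23=138. Service 279; fixed 248; total 527.
{A, B, C, D}: #1→D 3·4=12, #2→D 4·15=60, #3→A 2·9=18, #4→B 4·23=92. Service 182; fixed 824; total 1006.
No other subset beats 469.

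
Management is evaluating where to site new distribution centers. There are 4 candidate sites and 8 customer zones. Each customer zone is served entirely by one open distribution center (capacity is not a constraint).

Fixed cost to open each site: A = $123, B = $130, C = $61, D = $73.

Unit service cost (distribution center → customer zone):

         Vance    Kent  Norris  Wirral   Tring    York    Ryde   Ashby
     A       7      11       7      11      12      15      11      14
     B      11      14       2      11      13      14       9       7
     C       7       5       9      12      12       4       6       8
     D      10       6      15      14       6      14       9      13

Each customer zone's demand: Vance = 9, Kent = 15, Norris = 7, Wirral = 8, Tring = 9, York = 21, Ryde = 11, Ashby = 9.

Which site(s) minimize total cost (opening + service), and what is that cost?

Open C only; minimum total cost 688.

For any fixed open set, each customer zone goes to its cheapest open site; total = fixed + service.
{C}: Vance→C 7·9=63, Kent→C 5·15=75, Norris→C 9·7=63, Wirral→C 12·8=96, Tring→C 12·9=108, York→C 4·21=84, Ryde→C 6·11=66, Ashby→C 8·9=72. Service 627; fixed 61; total 688.
{C, D}: Vance→C 7·9=63, Kent→C 5·15=75, Norris→C 9·7=63, Wirral→C 12·8=96, Tring→D 6·9=54, York→C 4·21=84, Ryde→C 6·11=66, Ashby→C 8·9=72. Service 573; fixed 134; total 707.
{B, C}: service 561 + fixed 191 = 752
{A, B, C, D}: service 507 + fixed 387 = 894
No other subset beats 688.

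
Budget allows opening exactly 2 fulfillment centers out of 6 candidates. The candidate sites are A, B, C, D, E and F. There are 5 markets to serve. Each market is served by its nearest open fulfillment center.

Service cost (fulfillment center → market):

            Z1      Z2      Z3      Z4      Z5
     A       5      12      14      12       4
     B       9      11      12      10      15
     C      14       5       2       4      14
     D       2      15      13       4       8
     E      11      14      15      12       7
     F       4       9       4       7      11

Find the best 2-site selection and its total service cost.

With exactly 2 open, each market uses its cheapest among the chosen.
{A, C}: Z1→A 5, Z2→C 5, Z3→C 2, Z4→C 4, Z5→A 4. Service cost 20.
{C, D}: service cost 21
{C, F}: service cost 26
Among all 15 size-2 choices, {A, C} is lowest.

Choose A and C; total service cost 20.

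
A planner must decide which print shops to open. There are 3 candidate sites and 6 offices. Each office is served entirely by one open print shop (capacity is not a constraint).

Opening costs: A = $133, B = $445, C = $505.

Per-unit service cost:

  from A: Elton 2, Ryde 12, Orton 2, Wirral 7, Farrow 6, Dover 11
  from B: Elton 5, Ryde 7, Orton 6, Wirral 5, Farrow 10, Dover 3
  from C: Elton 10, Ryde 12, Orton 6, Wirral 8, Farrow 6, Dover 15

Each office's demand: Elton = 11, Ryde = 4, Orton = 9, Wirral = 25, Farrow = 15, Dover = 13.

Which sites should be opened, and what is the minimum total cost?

Open A only; minimum total cost 629.

For any fixed open set, each office goes to its cheapest open site; total = fixed + service.
{A}: Elton→A 2·11=22, Ryde→A 12·4=48, Orton→A 2·9=18, Wirral→A 7·25=175, Farrow→A 6·15=90, Dover→A 11·13=143. Service 496; fixed 133; total 629.
{B}: service 451 + fixed 445 = 896
{A, B}: Elton→A 2·11=22, Ryde→B 7·4=28, Orton→A 2·9=18, Wirral→B 5·25=125, Farrow→A 6·15=90, Dover→B 3·13=39. Service 322; fixed 578; total 900.
{A, B, C}: Elton→A 2·11=22, Ryde→B 7·4=28, Orton→A 2·9=18, Wirral→B 5·25=125, Farrow→A 6·15=90, Dover→B 3·13=39. Service 322; fixed 1083; total 1405.
(All 7 nonempty subsets were checked; A only is lowest.)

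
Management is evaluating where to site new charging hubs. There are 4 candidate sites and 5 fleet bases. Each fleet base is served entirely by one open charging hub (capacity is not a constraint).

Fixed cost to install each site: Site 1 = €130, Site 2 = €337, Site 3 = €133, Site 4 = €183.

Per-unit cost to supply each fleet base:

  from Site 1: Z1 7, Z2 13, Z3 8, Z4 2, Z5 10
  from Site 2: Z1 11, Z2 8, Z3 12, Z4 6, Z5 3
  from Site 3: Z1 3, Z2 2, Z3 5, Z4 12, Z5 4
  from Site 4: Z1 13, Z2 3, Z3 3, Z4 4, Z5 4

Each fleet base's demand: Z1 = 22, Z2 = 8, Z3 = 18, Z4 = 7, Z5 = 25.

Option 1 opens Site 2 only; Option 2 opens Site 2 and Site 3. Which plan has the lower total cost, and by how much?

Option 1: {Site 2}: Z1→Site 2 11·22=242, Z2→Site 2 8·8=64, Z3→Site 2 12·18=216, Z4→Site 2 6·7=42, Z5→Site 2 3·25=75. Service 639; fixed 337; total 976.
Option 2: {Site 2, Site 3}: Z1→Site 3 3·22=66, Z2→Site 3 2·8=16, Z3→Site 3 5·18=90, Z4→Site 2 6·7=42, Z5→Site 2 3·25=75. Service 289; fixed 470; total 759.
Difference: |976 − 759| = 217.

Option 2 is cheaper by 217.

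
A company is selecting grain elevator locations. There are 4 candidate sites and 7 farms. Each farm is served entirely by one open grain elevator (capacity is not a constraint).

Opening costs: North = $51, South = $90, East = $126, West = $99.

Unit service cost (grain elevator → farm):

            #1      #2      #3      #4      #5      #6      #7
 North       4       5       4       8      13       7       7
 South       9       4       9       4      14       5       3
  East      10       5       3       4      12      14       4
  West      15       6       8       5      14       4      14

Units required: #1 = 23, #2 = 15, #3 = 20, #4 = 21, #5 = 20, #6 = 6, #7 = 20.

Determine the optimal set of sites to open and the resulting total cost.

For any fixed open set, each farm goes to its cheapest open site; total = fixed + service.
{North, South}: #1→North 4·23=92, #2→South 4·15=60, #3→North 4·20=80, #4→South 4·21=84, #5→North 13·20=260, #6→South 5·6=30, #7→South 3·20=60. Service 666; fixed 141; total 807.
{North, East}: service 673 + fixed 177 = 850
{North, South, East}: #1→North 4·23=92, #2→South 4·15=60, #3→East 3·20=60, #4→South 4·21=84, #5→East 12·20=240, #6→South 5·6=30, #7→South 3·20=60. Service 626; fixed 267; total 893.
{North, South, East, West}: service 620 + fixed 366 = 986
No other subset beats 807.

Open North and South; minimum total cost 807.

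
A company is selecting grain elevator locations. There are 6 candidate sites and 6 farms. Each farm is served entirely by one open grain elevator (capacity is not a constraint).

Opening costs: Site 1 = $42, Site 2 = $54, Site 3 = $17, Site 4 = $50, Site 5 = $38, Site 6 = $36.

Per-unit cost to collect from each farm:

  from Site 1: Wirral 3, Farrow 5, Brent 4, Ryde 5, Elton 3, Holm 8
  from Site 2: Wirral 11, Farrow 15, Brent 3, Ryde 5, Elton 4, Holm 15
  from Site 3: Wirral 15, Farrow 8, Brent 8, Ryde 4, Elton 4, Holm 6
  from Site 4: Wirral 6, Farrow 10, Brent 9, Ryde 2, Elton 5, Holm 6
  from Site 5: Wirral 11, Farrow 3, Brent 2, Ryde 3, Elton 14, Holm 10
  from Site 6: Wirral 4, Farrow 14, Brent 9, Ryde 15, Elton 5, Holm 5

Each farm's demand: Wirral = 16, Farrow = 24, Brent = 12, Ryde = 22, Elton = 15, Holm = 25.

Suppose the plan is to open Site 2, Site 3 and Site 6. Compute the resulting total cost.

Total cost: 672

Each farm is assigned to its cheapest site among the open ones.
{Site 2, Site 3, Site 6}: Wirral→Site 6 4·16=64, Farrow→Site 3 8·24=192, Brent→Site 2 3·12=36, Ryde→Site 3 4·22=88, Elton→Site 2 4·15=60, Holm→Site 6 5·25=125. Service 565; fixed 107; total 672.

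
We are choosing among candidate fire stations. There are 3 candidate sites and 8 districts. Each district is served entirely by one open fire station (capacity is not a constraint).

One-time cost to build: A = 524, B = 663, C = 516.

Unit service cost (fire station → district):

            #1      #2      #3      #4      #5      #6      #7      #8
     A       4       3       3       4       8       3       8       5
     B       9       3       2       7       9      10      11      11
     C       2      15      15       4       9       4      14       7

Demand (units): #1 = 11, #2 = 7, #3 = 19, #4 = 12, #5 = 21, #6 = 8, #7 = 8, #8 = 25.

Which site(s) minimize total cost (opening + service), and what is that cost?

Open A only; minimum total cost 1075.

For any fixed open set, each district goes to its cheapest open site; total = fixed + service.
{A}: #1→A 4·11=44, #2→A 3·7=21, #3→A 3·19=57, #4→A 4·12=48, #5→A 8·21=168, #6→A 3·8=24, #7→A 8·8=64, #8→A 5·25=125. Service 551; fixed 524; total 1075.
{C}: service 968 + fixed 516 = 1484
{B}: service 874 + fixed 663 = 1537
{A, B, C}: service 510 + fixed 1703 = 2213
No other subset beats 1075.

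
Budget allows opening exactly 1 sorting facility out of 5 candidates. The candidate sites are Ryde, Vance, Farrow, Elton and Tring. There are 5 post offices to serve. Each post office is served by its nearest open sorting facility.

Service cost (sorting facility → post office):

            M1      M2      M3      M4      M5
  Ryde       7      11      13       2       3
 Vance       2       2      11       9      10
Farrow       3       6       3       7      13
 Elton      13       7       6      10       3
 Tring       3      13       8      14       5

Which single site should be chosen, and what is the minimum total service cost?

Choose Farrow only; total service cost 32.

With exactly 1 open, each post office uses its cheapest among the chosen.
{Farrow}: M1→Farrow 3, M2→Farrow 6, M3→Farrow 3, M4→Farrow 7, M5→Farrow 13. Service cost 32.
{Vance}: service cost 34
{Ryde}: service cost 36
Among all 5 size-1 choices, {Farrow} is lowest.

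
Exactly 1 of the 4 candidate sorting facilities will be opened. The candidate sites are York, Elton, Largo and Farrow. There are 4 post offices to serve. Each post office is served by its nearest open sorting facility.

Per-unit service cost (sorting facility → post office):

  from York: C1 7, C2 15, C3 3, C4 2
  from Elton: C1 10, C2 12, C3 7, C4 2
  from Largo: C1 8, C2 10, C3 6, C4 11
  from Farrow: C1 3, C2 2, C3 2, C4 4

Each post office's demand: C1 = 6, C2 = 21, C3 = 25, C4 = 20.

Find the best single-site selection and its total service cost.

Choose Farrow only; total service cost 190.

With exactly 1 open, each post office uses its cheapest among the chosen.
{Farrow}: C1→Farrow 3·6=18, C2→Farrow 2·21=42, C3→Farrow 2·25=50, C4→Farrow 4·20=80. Service cost 190.
{York}: service cost 472
{Elton}: service cost 527
Among all 4 size-1 choices, {Farrow} is lowest.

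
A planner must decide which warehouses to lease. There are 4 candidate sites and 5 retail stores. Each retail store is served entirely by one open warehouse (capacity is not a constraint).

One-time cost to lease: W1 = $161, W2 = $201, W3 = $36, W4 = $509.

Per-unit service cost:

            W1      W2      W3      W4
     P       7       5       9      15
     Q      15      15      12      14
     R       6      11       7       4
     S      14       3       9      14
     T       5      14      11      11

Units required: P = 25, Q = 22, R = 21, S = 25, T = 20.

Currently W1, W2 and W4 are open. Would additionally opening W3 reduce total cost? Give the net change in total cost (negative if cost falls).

Current service cost with {W1, W2, W4}: 692.
Adding W3: each retail store re-picks its cheapest; new service cost 648, saving 44.
Extra fixed cost: 36. Net change = 36 − 44 = -8.
(Totals: 1563 → 1555.)

Yes — net change −8 (cost falls by 8).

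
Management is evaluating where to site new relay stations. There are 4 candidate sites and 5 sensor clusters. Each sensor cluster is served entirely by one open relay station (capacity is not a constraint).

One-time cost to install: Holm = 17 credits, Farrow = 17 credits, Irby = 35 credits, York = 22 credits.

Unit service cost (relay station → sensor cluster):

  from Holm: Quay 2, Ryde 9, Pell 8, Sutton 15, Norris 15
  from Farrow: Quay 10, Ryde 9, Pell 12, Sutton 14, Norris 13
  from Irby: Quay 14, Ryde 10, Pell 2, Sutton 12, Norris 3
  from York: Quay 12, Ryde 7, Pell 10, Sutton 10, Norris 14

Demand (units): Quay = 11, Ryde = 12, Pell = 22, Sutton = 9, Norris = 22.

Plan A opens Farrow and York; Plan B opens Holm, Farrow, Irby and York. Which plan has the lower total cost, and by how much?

Plan B is cheaper by 432.

Plan A: {Farrow, York}: Quay→Farrow 10·11=110, Ryde→York 7·12=84, Pell→York 10·22=220, Sutton→York 10·9=90, Norris→Farrow 13·22=286. Service 790; fixed 39; total 829.
Plan B: {Holm, Farrow, Irby, York}: Quay→Holm 2·11=22, Ryde→York 7·12=84, Pell→Irby 2·22=44, Sutton→York 10·9=90, Norris→Irby 3·22=66. Service 306; fixed 91; total 397.
Difference: |829 − 397| = 432.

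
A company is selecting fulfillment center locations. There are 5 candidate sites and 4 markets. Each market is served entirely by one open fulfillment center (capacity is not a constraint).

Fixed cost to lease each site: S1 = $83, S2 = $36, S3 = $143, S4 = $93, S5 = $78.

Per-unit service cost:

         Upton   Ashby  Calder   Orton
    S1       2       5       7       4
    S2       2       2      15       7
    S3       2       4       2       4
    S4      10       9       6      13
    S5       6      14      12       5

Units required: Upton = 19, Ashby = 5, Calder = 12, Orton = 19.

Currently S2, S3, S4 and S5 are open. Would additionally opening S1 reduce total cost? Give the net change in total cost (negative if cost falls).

No — net change +83 (cost rises by 83).

Current service cost with {S2, S3, S4, S5}: 148.
Adding S1: each market re-picks its cheapest; new service cost 148, saving 0.
Extra fixed cost: 83. Net change = 83 − 0 = 83.
(Totals: 498 → 581.)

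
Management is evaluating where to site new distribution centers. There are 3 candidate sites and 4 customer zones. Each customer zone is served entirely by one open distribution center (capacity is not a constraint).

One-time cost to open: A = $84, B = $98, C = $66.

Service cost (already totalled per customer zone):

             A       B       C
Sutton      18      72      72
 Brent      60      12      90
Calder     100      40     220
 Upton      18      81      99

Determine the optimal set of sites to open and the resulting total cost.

For any fixed open set, each customer zone goes to its cheapest open site; total = fixed + service.
{A, B}: Sutton→A 18, Brent→B 12, Calder→B 40, Upton→A 18. Service 88; fixed 182; total 270.
{A}: Sutton→A 18, Brent→A 60, Calder→A 100, Upton→A 18. Service 196; fixed 84; total 280.
{B}: service 205 + fixed 98 = 303
{A, B, C}: Sutton→A 18, Brent→B 12, Calder→B 40, Upton→A 18. Service 88; fixed 248; total 336.
No other subset beats 270.

Open A and B; minimum total cost 270.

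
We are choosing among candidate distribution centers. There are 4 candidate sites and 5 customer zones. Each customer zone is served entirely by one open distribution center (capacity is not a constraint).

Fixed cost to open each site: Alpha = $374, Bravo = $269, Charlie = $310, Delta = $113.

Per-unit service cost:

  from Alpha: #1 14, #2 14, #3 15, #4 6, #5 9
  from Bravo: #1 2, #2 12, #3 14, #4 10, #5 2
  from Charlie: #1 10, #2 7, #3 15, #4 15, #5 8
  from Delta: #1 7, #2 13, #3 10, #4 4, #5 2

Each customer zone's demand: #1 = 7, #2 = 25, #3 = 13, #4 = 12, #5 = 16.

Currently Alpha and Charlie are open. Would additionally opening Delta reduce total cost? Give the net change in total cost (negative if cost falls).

Current service cost with {Alpha, Charlie}: 640.
Adding Delta: each customer zone re-picks its cheapest; new service cost 434, saving 206.
Extra fixed cost: 113. Net change = 113 − 206 = -93.
(Totals: 1324 → 1231.)

Yes — net change −93 (cost falls by 93).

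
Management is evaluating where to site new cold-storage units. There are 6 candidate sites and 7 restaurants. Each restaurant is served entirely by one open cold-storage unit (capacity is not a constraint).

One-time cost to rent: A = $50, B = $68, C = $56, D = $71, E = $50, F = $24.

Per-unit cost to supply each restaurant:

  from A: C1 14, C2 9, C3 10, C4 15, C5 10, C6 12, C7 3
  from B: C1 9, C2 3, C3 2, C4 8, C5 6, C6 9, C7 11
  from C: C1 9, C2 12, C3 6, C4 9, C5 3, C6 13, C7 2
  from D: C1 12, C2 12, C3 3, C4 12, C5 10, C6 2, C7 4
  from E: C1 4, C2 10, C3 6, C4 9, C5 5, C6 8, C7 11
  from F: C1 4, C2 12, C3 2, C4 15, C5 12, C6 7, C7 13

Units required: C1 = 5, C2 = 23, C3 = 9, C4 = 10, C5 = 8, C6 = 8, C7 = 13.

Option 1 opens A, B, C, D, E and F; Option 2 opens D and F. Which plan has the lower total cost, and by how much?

Option 1: {A, B, C, D, E, F}: C1→E 4·5=20, C2→B 3·23=69, C3→B 2·9=18, C4→B 8·10=80, C5→C 3·8=24, C6→D 2·8=16, C7→C 2·13=26. Service 253; fixed 319; total 572.
Option 2: {D, F}: C1→F 4·5=20, C2→D 12·23=276, C3→F 2·9=18, C4→D 12·10=120, C5→D 10·8=80, C6→D 2·8=16, C7→D 4·13=52. Service 582; fixed 95; total 677.
Difference: |572 − 677| = 105.

Option 1 is cheaper by 105.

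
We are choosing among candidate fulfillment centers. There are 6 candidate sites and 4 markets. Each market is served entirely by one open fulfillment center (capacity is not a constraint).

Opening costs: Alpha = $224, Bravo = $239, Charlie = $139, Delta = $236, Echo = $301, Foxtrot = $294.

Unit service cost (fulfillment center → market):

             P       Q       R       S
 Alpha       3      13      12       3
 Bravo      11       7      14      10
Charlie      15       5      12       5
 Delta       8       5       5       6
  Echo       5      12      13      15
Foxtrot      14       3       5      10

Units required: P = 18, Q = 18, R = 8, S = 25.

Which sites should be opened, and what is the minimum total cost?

Open Delta only; minimum total cost 660.

For any fixed open set, each market goes to its cheapest open site; total = fixed + service.
{Delta}: P→Delta 8·18=144, Q→Delta 5·18=90, R→Delta 5·8=40, S→Delta 6·25=150. Service 424; fixed 236; total 660.
{Alpha, Charlie}: service 315 + fixed 363 = 678
{Alpha}: service 459 + fixed 224 = 683
{Alpha, Bravo, Charlie, Delta, Echo, Foxtrot}: service 223 + fixed 1433 = 1656
No other subset beats 660.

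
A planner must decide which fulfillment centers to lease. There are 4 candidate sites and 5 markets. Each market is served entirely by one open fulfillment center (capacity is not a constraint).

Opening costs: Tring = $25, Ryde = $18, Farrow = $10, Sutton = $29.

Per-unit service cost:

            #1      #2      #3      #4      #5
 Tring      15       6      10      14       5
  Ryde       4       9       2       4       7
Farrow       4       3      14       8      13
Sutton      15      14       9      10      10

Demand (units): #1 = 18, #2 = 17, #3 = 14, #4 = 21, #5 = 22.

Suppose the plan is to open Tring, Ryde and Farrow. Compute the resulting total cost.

Total cost: 398

Each market is assigned to its cheapest site among the open ones.
{Tring, Ryde, Farrow}: #1→Ryde 4·18=72, #2→Farrow 3·17=51, #3→Ryde 2·14=28, #4→Ryde 4·21=84, #5→Tring 5·22=110. Service 345; fixed 53; total 398.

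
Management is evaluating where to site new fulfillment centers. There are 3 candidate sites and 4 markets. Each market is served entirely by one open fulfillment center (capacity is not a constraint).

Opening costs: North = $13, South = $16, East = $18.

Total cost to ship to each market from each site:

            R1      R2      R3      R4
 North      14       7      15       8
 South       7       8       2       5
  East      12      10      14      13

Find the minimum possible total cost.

For any fixed open set, each market goes to its cheapest open site; total = fixed + service.
{South}: R1→South 7, R2→South 8, R3→South 2, R4→South 5. Service 22; fixed 16; total 38.
{North, South}: service 21 + fixed 29 = 50
{South, East}: R1→South 7, R2→South 8, R3→South 2, R4→South 5. Service 22; fixed 34; total 56.
{North, South, East}: R1→South 7, R2→North 7, R3→South 2, R4→South 5. Service 21; fixed 47; total 68.
No other subset beats 38.

Minimum total cost: 38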